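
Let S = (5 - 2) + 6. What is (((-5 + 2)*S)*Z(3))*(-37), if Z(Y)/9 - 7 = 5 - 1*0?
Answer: 107892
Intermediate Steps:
Z(Y) = 108 (Z(Y) = 63 + 9*(5 - 1*0) = 63 + 9*(5 + 0) = 63 + 9*5 = 63 + 45 = 108)
S = 9 (S = 3 + 6 = 9)
(((-5 + 2)*S)*Z(3))*(-37) = (((-5 + 2)*9)*108)*(-37) = (-3*9*108)*(-37) = -27*108*(-37) = -2916*(-37) = 107892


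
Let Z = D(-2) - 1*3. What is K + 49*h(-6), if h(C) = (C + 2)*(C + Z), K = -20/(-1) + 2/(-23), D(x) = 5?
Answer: 18490/23 ≈ 803.91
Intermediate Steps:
K = 458/23 (K = -20*(-1) + 2*(-1/23) = 20 - 2/23 = 458/23 ≈ 19.913)
Z = 2 (Z = 5 - 1*3 = 5 - 3 = 2)
h(C) = (2 + C)² (h(C) = (C + 2)*(C + 2) = (2 + C)*(2 + C) = (2 + C)²)
K + 49*h(-6) = 458/23 + 49*(4 + (-6)² + 4*(-6)) = 458/23 + 49*(4 + 36 - 24) = 458/23 + 49*16 = 458/23 + 784 = 18490/23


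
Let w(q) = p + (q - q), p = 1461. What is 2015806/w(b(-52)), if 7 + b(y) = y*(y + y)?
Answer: 2015806/1461 ≈ 1379.7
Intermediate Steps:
b(y) = -7 + 2*y² (b(y) = -7 + y*(y + y) = -7 + y*(2*y) = -7 + 2*y²)
w(q) = 1461 (w(q) = 1461 + (q - q) = 1461 + 0 = 1461)
2015806/w(b(-52)) = 2015806/1461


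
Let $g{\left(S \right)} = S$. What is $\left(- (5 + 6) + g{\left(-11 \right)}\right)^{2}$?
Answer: $484$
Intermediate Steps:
$\left(- (5 + 6) + g{\left(-11 \right)}\right)^{2} = \left(- (5 + 6) - 11\right)^{2} = \left(\left(-1\right) 11 - 11\right)^{2} = \left(-11 - 11\right)^{2} = \left(-22\right)^{2} = 484$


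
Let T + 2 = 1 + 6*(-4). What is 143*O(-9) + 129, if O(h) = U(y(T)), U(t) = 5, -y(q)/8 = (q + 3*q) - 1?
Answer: 844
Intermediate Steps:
T = -25 (T = -2 + (1 + 6*(-4)) = -2 + (1 - 24) = -2 - 23 = -25)
y(q) = 8 - 32*q (y(q) = -8*((q + 3*q) - 1) = -8*(4*q - 1) = -8*(-1 + 4*q) = 8 - 32*q)
O(h) = 5
143*O(-9) + 129 = 143*5 + 129 = 715 + 129 = 844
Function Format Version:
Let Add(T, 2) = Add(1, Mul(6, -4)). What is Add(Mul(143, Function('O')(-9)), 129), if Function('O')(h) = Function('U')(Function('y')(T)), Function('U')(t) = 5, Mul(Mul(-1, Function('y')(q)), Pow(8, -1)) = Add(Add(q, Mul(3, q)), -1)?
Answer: 844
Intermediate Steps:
T = -25 (T = Add(-2, Add(1, Mul(6, -4))) = Add(-2, Add(1, -24)) = Add(-2, -23) = -25)
Function('y')(q) = Add(8, Mul(-32, q)) (Function('y')(q) = Mul(-8, Add(Add(q, Mul(3, q)), -1)) = Mul(-8, Add(Mul(4, q), -1)) = Mul(-8, Add(-1, Mul(4, q))) = Add(8, Mul(-32, q)))
Function('O')(h) = 5
Add(Mul(143, Function('O')(-9)), 129) = Add(Mul(143, 5), 129) = Add(715, 129) = 844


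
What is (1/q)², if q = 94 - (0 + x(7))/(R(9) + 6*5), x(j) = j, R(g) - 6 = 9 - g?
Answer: 1296/11404129 ≈ 0.00011364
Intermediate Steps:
R(g) = 15 - g (R(g) = 6 + (9 - g) = 15 - g)
q = 3377/36 (q = 94 - (0 + 7)/((15 - 1*9) + 6*5) = 94 - 7/((15 - 9) + 30) = 94 - 7/(6 + 30) = 94 - 7/36 = 3377/36 ≈ 93.806)
(1/q)² = (1/(3377/36))² = (36/3377)² = 1296/11404129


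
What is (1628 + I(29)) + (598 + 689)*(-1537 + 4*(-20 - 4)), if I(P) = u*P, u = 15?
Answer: -2099608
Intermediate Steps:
I(P) = 15*P
(1628 + I(29)) + (598 + 689)*(-1537 + 4*(-20 - 4)) = (1628 + 15*29) + (598 + 689)*(-1537 + 4*(-20 - 4)) = (1628 + 435) + 1287*(-1537 + 4*(-24)) = 2063 + 1287*(-1537 - 96) = 2063 + 1287*(-1633) = 2063 - 2101671 = -2099608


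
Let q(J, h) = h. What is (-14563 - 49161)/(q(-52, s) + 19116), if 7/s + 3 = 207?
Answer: -12999696/3899671 ≈ -3.3335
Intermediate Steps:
s = 7/204 (s = 7/(-3 + 207) = 7/204 ≈ 0.034314)
(-14563 - 49161)/(q(-52, s) + 19116) = (-14563 - 49161)/(7/204 + 19116) = -63724/3899671/204 = -63724*204/3899671 = -12999696/3899671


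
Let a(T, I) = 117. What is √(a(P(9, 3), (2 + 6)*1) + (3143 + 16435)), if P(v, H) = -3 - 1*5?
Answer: √19695 ≈ 140.34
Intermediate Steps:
P(v, H) = -8 (P(v, H) = -3 - 5 = -8)
√(a(P(9, 3), (2 + 6)*1) + (3143 + 16435)) = √(117 + (3143 + 16435)) = √(117 + 19578) = √19695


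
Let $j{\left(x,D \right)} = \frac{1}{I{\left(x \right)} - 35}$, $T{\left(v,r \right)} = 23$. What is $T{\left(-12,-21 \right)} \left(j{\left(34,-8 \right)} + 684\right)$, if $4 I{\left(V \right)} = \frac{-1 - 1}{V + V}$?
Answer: $\frac{3256388}{207} \approx 15731.0$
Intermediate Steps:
$I{\left(V \right)} = - \frac{1}{4 V}$ ($I{\left(V \right)} = \frac{\left(-1 - 1\right) \frac{1}{V + V}}{4} = \frac{\left(-2\right) \frac{1}{2 V}}{4} = \frac{\left(-1\right) \frac{1}{V}}{4} = - \frac{1}{4 V}$)
$j{\left(x,D \right)} = \frac{1}{-35 - \frac{1}{4 x}}$ ($j{\left(x,D \right)} = \frac{1}{- \frac{1}{4 x} - 35} = \frac{1}{-35 - \frac{1}{4 x}}$)
$T{\left(-12,-21 \right)} \left(j{\left(34,-8 \right)} + 684\right) = 23 \left(\left(-4\right) 34 \frac{1}{1 + 140 \cdot 34} + 684\right) = 23 \left(\left(-4\right) 34 \frac{1}{1 + 4760} + 684\right) = 23 \left(\left(-4\right) 34 \cdot \frac{1}{4761} + 684\right) = 23 \left(- \frac{136}{4761} + 684\right) = 23 \cdot \frac{3256388}{4761} = \frac{3256388}{207}$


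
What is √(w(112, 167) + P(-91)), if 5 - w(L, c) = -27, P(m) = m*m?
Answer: √8313 ≈ 91.176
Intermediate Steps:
P(m) = m²
w(L, c) = 32 (w(L, c) = 5 - 1*(-27) = 5 + 27 = 32)
√(w(112, 167) + P(-91)) = √(32 + (-91)²) = √(32 + 8281) = √8313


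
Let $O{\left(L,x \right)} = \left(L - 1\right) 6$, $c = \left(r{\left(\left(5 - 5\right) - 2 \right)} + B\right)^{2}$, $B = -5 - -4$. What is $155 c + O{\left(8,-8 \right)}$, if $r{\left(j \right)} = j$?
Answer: $1437$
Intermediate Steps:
$B = -1$ ($B = -5 + 4 = -1$)
$c = 9$ ($c = \left(\left(\left(5 - 5\right) - 2\right) - 1\right)^{2} = \left(\left(0 - 2\right) - 1\right)^{2} = \left(-2 - 1\right)^{2} = \left(-3\right)^{2} = 9$)
$O{\left(L,x \right)} = -6 + 6 L$ ($O{\left(L,x \right)} = \left(-1 + L\right) 6 = -6 + 6 L$)
$155 c + O{\left(8,-8 \right)} = 155 \cdot 9 + \left(-6 + 6 \cdot 8\right) = 1395 + \left(-6 + 48\right) = 1395 + 42 = 1437$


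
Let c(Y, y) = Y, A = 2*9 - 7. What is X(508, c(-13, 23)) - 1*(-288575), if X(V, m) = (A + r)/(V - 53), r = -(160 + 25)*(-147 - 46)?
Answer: 131337341/455 ≈ 2.8865e+5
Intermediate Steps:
A = 11 (A = 18 - 7 = 11)
r = 35705 (r = -185*(-193) = -1*(-35705) = 35705)
X(V, m) = 35716/(-53 + V) (X(V, m) = (11 + 35705)/(V - 53) = 35716/(-53 + V))
X(508, c(-13, 23)) - 1*(-288575) = 35716/(-53 + 508) - 1*(-288575) = 35716/455 + 288575 = 131337341/455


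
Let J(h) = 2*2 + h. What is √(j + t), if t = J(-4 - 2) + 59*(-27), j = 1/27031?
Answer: 2*I*√291356633941/27031 ≈ 39.937*I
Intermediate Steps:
J(h) = 4 + h
j = 1/27031 ≈ 3.6995e-5
t = -1595 (t = (4 + (-4 - 2)) + 59*(-27) = (4 - 6) - 1593 = -2 - 1593 = -1595)
√(j + t) = √(1/27031 - 1595) = √(-43114444/27031) = 2*I*√291356633941/27031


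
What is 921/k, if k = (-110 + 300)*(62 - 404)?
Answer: -307/21660 ≈ -0.014174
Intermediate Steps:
k = -64980 (k = 190*(-342) = -64980)
921/k = 921/(-64980) = 921*(-1/64980) = -307/21660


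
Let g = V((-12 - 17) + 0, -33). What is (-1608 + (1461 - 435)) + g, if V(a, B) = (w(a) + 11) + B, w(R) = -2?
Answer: -606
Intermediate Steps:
V(a, B) = 9 + B (V(a, B) = (-2 + 11) + B = 9 + B)
g = -24 (g = 9 - 33 = -24)
(-1608 + (1461 - 435)) + g = (-1608 + (1461 - 435)) - 24 = (-1608 + 1026) - 24 = -582 - 24 = -606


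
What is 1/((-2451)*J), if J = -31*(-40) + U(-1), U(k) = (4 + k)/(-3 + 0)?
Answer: -1/3036789 ≈ -3.2930e-7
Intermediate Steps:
U(k) = -4/3 - k/3 (U(k) = (4 + k)/(-3) = (4 + k)*(-1/3) = -4/3 - k/3)
J = 1239 (J = -31*(-40) + (-4/3 - 1/3*(-1)) = 1240 + (-4/3 + 1/3) = 1240 - 1 = 1239)
1/((-2451)*J) = 1/(-2451*1239) = -1/2451*1/1239 = -1/3036789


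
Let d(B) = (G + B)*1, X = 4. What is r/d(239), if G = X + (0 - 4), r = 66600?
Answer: 66600/239 ≈ 278.66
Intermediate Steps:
G = 0 (G = 4 + (0 - 4) = 4 - 4 = 0)
d(B) = B (d(B) = (0 + B)*1 = B*1 = B)
r/d(239) = 66600/239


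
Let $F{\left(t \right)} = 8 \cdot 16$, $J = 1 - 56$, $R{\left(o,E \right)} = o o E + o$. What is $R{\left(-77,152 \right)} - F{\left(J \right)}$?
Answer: $901003$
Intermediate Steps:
$R{\left(o,E \right)} = o + E o^{2}$ ($R{\left(o,E \right)} = o^{2} E + o = E o^{2} + o = o + E o^{2}$)
$J = -55$
$F{\left(t \right)} = 128$
$R{\left(-77,152 \right)} - F{\left(J \right)} = - 77 \left(1 + 152 \left(-77\right)\right) - 128 = - 77 \left(1 - 11704\right) - 128 = \left(-77\right) \left(-11703\right) - 128 = 901131 - 128 = 901003$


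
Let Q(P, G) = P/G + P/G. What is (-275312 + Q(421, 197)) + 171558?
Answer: -20438696/197 ≈ -1.0375e+5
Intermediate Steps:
Q(P, G) = 2*P/G
(-275312 + Q(421, 197)) + 171558 = (-275312 + 2*421/197) + 171558 = (-275312 + 2*421*(1/197)) + 171558 = (-275312 + 842/197) + 171558 = -54235622/197 + 171558 = -20438696/197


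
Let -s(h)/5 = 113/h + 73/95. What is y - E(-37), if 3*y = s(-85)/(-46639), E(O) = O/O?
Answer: -15064699/15064397 ≈ -1.0000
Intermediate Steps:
E(O) = 1
s(h) = -73/19 - 565/h (s(h) = -5*(113/h + 73/95) = -5*(73/95 + 113/h) = -73/19 - 565/h)
y = -302/15064397 (y = ((-73/19 - 565/(-85))/(-46639))/3 = ((-73/19 - 565*(-1/85))*(-1/46639))/3 = ((-73/19 + 113/17)*(-1/46639))/3 = ((906/323)*(-1/46639))/3 = (⅓)*(-906/15064397) = -302/15064397 ≈ -2.0047e-5)
y - E(-37) = -302/15064397 - 1*1 = -302/15064397 - 1 = -15064699/15064397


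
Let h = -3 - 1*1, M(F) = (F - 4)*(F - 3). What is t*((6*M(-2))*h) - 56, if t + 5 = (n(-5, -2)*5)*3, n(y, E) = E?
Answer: 25144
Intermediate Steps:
M(F) = (-4 + F)*(-3 + F)
h = -4 (h = -3 - 1 = -4)
t = -35 (t = -5 - 2*5*3 = -5 - 10*3 = -5 - 30 = -35)
t*((6*M(-2))*h) - 56 = -35*6*(12 + (-2)² - 7*(-2))*(-4) - 56 = -35*6*(12 + 4 + 14)*(-4) - 56 = -35*6*30*(-4) - 56 = -6300*(-4) - 56 = -35*(-720) - 56 = 25200 - 56 = 25144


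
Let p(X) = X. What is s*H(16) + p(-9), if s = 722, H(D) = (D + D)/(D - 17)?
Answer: -23113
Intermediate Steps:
H(D) = 2*D/(-17 + D) (H(D) = (2*D)/(-17 + D) = 2*D/(-17 + D))
s*H(16) + p(-9) = 722*(2*16/(-17 + 16)) - 9 = 722*(2*16/(-1)) - 9 = 722*(2*16*(-1)) - 9 = 722*(-32) - 9 = -23104 - 9 = -23113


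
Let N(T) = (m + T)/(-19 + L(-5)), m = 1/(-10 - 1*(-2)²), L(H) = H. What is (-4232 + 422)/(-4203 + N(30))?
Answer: 1280160/1412627 ≈ 0.90623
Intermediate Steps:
m = -1/14 (m = 1/(-10 - 1*4) = 1/(-10 - 4) = 1/(-14) = -1/14 ≈ -0.071429)
N(T) = 1/336 - T/24 (N(T) = (-1/14 + T)/(-19 - 5) = (-1/14 + T)/(-24) = (-1/14 + T)*(-1/24) = 1/336 - T/24)
(-4232 + 422)/(-4203 + N(30)) = (-4232 + 422)/(-4203 + (1/336 - 1/24*30)) = -3810/(-4203 + (1/336 - 5/4)) = -3810/(-4203 - 419/336) = -3810/(-1412627/336) = -3810*(-336/1412627) = 1280160/1412627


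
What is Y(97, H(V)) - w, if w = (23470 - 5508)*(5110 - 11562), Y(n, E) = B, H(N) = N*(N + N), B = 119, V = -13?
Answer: 115890943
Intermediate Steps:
H(N) = 2*N² (H(N) = N*(2*N) = 2*N²)
Y(n, E) = 119
w = -115890824 (w = 17962*(-6452) = -115890824)
Y(97, H(V)) - w = 119 - 1*(-115890824) = 119 + 115890824 = 115890943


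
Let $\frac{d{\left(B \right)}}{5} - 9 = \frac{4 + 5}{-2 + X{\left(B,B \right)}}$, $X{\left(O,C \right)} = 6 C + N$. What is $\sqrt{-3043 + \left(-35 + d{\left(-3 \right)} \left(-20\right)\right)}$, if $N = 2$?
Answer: $2 i \sqrt{982} \approx 62.674 i$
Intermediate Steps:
$X{\left(O,C \right)} = 2 + 6 C$ ($X{\left(O,C \right)} = 6 C + 2 = 2 + 6 C$)
$d{\left(B \right)} = 45 + \frac{15}{2 B}$ ($d{\left(B \right)} = 45 + 5 \frac{4 + 5}{-2 + \left(2 + 6 B\right)} = 45 + 5 \frac{9}{6 B} = 45 + 5 \cdot 9 \frac{1}{6 B} = 45 + 5 \frac{3}{2 B} = 45 + \frac{15}{2 B}$)
$\sqrt{-3043 + \left(-35 + d{\left(-3 \right)} \left(-20\right)\right)} = \sqrt{-3043 + \left(-35 + \left(45 + \frac{15}{2 \left(-3\right)}\right) \left(-20\right)\right)} = \sqrt{-3043 + \left(-35 + \left(45 + \frac{15}{2} \left(- \frac{1}{3}\right)\right) \left(-20\right)\right)} = \sqrt{-3043 + \left(-35 + \left(45 - \frac{5}{2}\right) \left(-20\right)\right)} = \sqrt{-3043 + \left(-35 + \frac{85}{2} \left(-20\right)\right)} = \sqrt{-3043 - 885} = \sqrt{-3928} = 2 i \sqrt{982}$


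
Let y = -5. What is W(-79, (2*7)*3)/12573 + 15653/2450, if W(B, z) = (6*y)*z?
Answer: 21524241/3422650 ≈ 6.2888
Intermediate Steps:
W(B, z) = -30*z (W(B, z) = (6*(-5))*z = -30*z)
W(-79, (2*7)*3)/12573 + 15653/2450 = -30*2*7*3/12573 + 15653/2450 = -420*3*(1/12573) + 15653*(1/2450) = -30*42*(1/12573) + 15653/2450 = -1260*1/12573 + 15653/2450 = -140/1397 + 15653/2450 = 21524241/3422650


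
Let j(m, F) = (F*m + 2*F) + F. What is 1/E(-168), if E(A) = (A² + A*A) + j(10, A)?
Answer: 1/54264 ≈ 1.8428e-5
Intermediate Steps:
j(m, F) = 3*F + F*m (j(m, F) = (2*F + F*m) + F = 3*F + F*m)
E(A) = 2*A² + 13*A (E(A) = (A² + A*A) + A*(3 + 10) = (A² + A²) + A*13 = 2*A² + 13*A)
1/E(-168) = 1/(-168*(13 + 2*(-168))) = 1/(-168*(13 - 336)) = 1/(-168*(-323)) = 1/54264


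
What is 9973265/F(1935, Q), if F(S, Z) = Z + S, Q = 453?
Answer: 9973265/2388 ≈ 4176.4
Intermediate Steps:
F(S, Z) = S + Z
9973265/F(1935, Q) = 9973265/(1935 + 453) = 9973265/2388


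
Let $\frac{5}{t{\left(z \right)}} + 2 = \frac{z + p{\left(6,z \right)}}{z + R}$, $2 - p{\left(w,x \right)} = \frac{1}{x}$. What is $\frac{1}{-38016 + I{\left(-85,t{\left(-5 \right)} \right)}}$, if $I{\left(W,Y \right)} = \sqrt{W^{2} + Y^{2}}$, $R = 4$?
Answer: $- \frac{608256}{23123343871} - \frac{20 \sqrt{4649}}{23123343871} \approx -2.6364 \cdot 10^{-5}$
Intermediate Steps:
$p{\left(w,x \right)} = 2 - \frac{1}{x}$
$t{\left(z \right)} = \frac{5}{-2 + \frac{2 + z - \frac{1}{z}}{4 + z}}$ ($t{\left(z \right)} = \frac{5}{-2 + \frac{z + \left(2 - \frac{1}{z}\right)}{z + 4}} = \frac{5}{-2 + \frac{2 + z - \frac{1}{z}}{4 + z}}$)
$\frac{1}{-38016 + I{\left(-85,t{\left(-5 \right)} \right)}} = \frac{1}{-38016 + \sqrt{\left(-85\right)^{2} + \left(\left(-5\right) \left(-5\right) \frac{1}{1 - 5 \left(6 - 5\right)} \left(4 - 5\right)\right)^{2}}} = \frac{1}{-38016 + \sqrt{7225 + \left(\left(-5\right) \left(-5\right) \frac{1}{1 - 5} \left(-1\right)\right)^{2}}} = \frac{1}{-38016 + \sqrt{7225 + \left(\left(-5\right) \left(-5\right) \frac{1}{-4} \left(-1\right)\right)^{2}}} = \frac{1}{-38016 + \sqrt{7225 + \left(\left(-5\right) \left(-5\right) \left(- \frac{1}{4}\right) \left(-1\right)\right)^{2}}} = \frac{1}{-38016 + \sqrt{7225 + \left(\frac{25}{4}\right)^{2}}} = \frac{1}{-38016 + \sqrt{7225 + \frac{625}{16}}} = \frac{1}{-38016 + \sqrt{\frac{116225}{16}}} = \frac{1}{-38016 + \frac{5 \sqrt{4649}}{4}}$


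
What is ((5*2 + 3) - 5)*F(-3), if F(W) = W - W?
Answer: 0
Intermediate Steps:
F(W) = 0
((5*2 + 3) - 5)*F(-3) = ((5*2 + 3) - 5)*0 = ((10 + 3) - 5)*0 = (13 - 5)*0 = 8*0 = 0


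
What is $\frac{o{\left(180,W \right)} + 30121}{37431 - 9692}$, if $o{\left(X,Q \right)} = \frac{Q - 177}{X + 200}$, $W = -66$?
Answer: $\frac{11445737}{10540820} \approx 1.0858$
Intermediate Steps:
$o{\left(X,Q \right)} = \frac{-177 + Q}{200 + X}$
$\frac{o{\left(180,W \right)} + 30121}{37431 - 9692} = \frac{\frac{-177 - 66}{200 + 180} + 30121}{37431 - 9692} = \frac{\frac{1}{380} \left(-243\right) + 30121}{27739} = \left(\frac{1}{380} \left(-243\right) + 30121\right) \frac{1}{27739} = \left(- \frac{243}{380} + 30121\right) \frac{1}{27739} = \frac{11445737}{380} \cdot \frac{1}{27739} = \frac{11445737}{10540820}$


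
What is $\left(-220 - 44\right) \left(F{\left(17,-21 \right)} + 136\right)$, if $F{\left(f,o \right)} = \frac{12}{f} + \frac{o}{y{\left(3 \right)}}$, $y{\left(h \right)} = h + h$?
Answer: $- \frac{597828}{17} \approx -35166.0$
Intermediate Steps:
$y{\left(h \right)} = 2 h$
$F{\left(f,o \right)} = \frac{12}{f} + \frac{o}{6}$ ($F{\left(f,o \right)} = \frac{12}{f} + \frac{o}{2 \cdot 3} = \frac{12}{f} + \frac{o}{6}$)
$\left(-220 - 44\right) \left(F{\left(17,-21 \right)} + 136\right) = \left(-220 - 44\right) \left(\left(\frac{12}{17} + \frac{1}{6} \left(-21\right)\right) + 136\right) = - 264 \left(\left(12 \cdot \frac{1}{17} - \frac{7}{2}\right) + 136\right) = - 264 \left(\left(\frac{12}{17} - \frac{7}{2}\right) + 136\right) = - 264 \left(- \frac{95}{34} + 136\right) = \left(-264\right) \frac{4529}{34} = - \frac{597828}{17}$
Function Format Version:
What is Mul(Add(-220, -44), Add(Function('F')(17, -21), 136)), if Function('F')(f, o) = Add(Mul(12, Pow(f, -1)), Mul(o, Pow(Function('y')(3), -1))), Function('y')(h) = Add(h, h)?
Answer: Rational(-597828, 17) ≈ -35166.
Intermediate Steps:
Function('y')(h) = Mul(2, h)
Function('F')(f, o) = Add(Mul(12, Pow(f, -1)), Mul(Rational(1, 6), o)) (Function('F')(f, o) = Add(Mul(12, Pow(f, -1)), Mul(o, Pow(Mul(2, 3), -1))) = Add(Mul(12, Pow(f, -1)), Mul(o, Pow(6, -1))) = Add(Mul(12, Pow(f, -1)), Mul(o, Rational(1, 6))) = Add(Mul(12, Pow(f, -1)), Mul(Rational(1, 6), o)))
Mul(Add(-220, -44), Add(Function('F')(17, -21), 136)) = Mul(Add(-220, -44), Add(Add(Mul(12, Pow(17, -1)), Mul(Rational(1, 6), -21)), 136)) = Mul(-264, Add(Add(Mul(12, Rational(1, 17)), Rational(-7, 2)), 136)) = Mul(-264, Add(Add(Rational(12, 17), Rational(-7, 2)), 136)) = Mul(-264, Add(Rational(-95, 34), 136)) = Mul(-264, Rational(4529, 34)) = Rational(-597828, 17)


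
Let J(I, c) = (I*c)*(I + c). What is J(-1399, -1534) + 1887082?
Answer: -6292524496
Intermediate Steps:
J(I, c) = I*c*(I + c)
J(-1399, -1534) + 1887082 = -1399*(-1534)*(-1399 - 1534) + 1887082 = -1399*(-1534)*(-2933) + 1887082 = -6294411578 + 1887082 = -6292524496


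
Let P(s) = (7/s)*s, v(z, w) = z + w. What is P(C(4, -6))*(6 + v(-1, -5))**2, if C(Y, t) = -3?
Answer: 0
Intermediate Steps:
v(z, w) = w + z
P(s) = 7
P(C(4, -6))*(6 + v(-1, -5))**2 = 7*(6 + (-5 - 1))**2 = 7*(6 - 6)**2 = 7*0**2 = 7*0 = 0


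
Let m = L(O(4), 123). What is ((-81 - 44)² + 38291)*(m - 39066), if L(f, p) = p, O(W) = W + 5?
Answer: -2099650788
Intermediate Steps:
O(W) = 5 + W
m = 123
((-81 - 44)² + 38291)*(m - 39066) = ((-81 - 44)² + 38291)*(123 - 39066) = ((-125)² + 38291)*(-38943) = (15625 + 38291)*(-38943) = 53916*(-38943) = -2099650788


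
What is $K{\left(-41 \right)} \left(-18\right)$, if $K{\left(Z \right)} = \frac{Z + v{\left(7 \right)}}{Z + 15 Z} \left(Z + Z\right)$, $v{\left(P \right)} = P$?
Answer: $\frac{153}{2} \approx 76.5$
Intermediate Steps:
$K{\left(Z \right)} = \frac{7}{8} + \frac{Z}{8}$ ($K{\left(Z \right)} = \frac{Z + 7}{Z + 15 Z} \left(Z + Z\right) = \frac{7 + Z}{16 Z} 2 Z = \frac{7}{8} + \frac{Z}{8}$)
$K{\left(-41 \right)} \left(-18\right) = \left(\frac{7}{8} + \frac{1}{8} \left(-41\right)\right) \left(-18\right) = \left(\frac{7}{8} - \frac{41}{8}\right) \left(-18\right) = \left(- \frac{17}{4}\right) \left(-18\right) = \frac{153}{2}$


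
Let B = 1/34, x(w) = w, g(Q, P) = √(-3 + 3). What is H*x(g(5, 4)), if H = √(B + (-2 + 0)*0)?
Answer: 0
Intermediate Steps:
g(Q, P) = 0 (g(Q, P) = √0 = 0)
B = 1/34 ≈ 0.029412
H = √34/34 (H = √(1/34 + (-2 + 0)*0) = √(1/34 - 2*0) = √(1/34 + 0) = √(1/34) = √34/34 ≈ 0.17150)
H*x(g(5, 4)) = (√34/34)*0 = 0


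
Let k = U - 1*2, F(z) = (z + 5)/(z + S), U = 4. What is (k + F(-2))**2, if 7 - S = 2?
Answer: 9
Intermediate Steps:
S = 5 (S = 7 - 1*2 = 7 - 2 = 5)
F(z) = 1 (F(z) = (z + 5)/(z + 5) = (5 + z)/(5 + z) = 1)
k = 2 (k = 4 - 1*2 = 4 - 2 = 2)
(k + F(-2))**2 = (2 + 1)**2 = 3**2 = 9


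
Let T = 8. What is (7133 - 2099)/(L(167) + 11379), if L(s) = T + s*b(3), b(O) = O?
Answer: 2517/5944 ≈ 0.42345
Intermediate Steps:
L(s) = 8 + 3*s (L(s) = 8 + s*3 = 8 + 3*s)
(7133 - 2099)/(L(167) + 11379) = (7133 - 2099)/((8 + 3*167) + 11379) = 5034/((8 + 501) + 11379) = 5034/(509 + 11379) = 5034/11888 = 5034*(1/11888) = 2517/5944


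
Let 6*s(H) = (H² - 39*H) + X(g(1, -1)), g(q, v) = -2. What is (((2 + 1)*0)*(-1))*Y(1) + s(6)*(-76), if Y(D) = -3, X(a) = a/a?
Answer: 7486/3 ≈ 2495.3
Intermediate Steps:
X(a) = 1
s(H) = ⅙ - 13*H/2 + H²/6 (s(H) = ((H² - 39*H) + 1)/6 = (1 + H² - 39*H)/6 = ⅙ - 13*H/2 + H²/6)
(((2 + 1)*0)*(-1))*Y(1) + s(6)*(-76) = (((2 + 1)*0)*(-1))*(-3) + (⅙ - 13/2*6 + (⅙)*6²)*(-76) = ((3*0)*(-1))*(-3) + (⅙ - 39 + (⅙)*36)*(-76) = (0*(-1))*(-3) + (⅙ - 39 + 6)*(-76) = 0*(-3) - 197/6*(-76) = 0 + 7486/3 = 7486/3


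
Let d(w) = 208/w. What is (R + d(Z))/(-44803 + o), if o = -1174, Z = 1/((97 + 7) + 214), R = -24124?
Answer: -42020/45977 ≈ -0.91393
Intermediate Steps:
Z = 1/318 (Z = 1/(104 + 214) = 1/318 ≈ 0.0031447)
(R + d(Z))/(-44803 + o) = (-24124 + 208/(1/318))/(-44803 - 1174) = (-24124 + 208*318)/(-45977) = (-24124 + 66144)*(-1/45977) = 42020*(-1/45977) = -42020/45977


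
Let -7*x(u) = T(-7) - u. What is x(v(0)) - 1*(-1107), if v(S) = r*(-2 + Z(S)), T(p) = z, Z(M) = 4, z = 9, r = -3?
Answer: 7734/7 ≈ 1104.9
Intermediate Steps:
T(p) = 9
v(S) = -6 (v(S) = -3*(-2 + 4) = -3*2 = -6)
x(u) = -9/7 + u/7 (x(u) = -(9 - u)/7 = -9/7 + u/7)
x(v(0)) - 1*(-1107) = (-9/7 + (⅐)*(-6)) - 1*(-1107) = (-9/7 - 6/7) + 1107 = -15/7 + 1107 = 7734/7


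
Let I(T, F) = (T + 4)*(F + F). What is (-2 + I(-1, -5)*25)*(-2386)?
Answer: 1794272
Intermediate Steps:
I(T, F) = 2*F*(4 + T) (I(T, F) = (4 + T)*(2*F) = 2*F*(4 + T))
(-2 + I(-1, -5)*25)*(-2386) = (-2 + (2*(-5)*(4 - 1))*25)*(-2386) = (-2 + (2*(-5)*3)*25)*(-2386) = (-2 - 30*25)*(-2386) = (-2 - 750)*(-2386) = -752*(-2386) = 1794272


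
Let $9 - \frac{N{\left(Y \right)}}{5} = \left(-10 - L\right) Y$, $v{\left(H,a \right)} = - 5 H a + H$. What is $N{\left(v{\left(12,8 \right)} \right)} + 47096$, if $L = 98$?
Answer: $-205579$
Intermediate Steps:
$v{\left(H,a \right)} = H - 5 H a$ ($v{\left(H,a \right)} = - 5 H a + H = H - 5 H a$)
$N{\left(Y \right)} = 45 + 540 Y$ ($N{\left(Y \right)} = 45 - 5 \left(-10 - 98\right) Y = 45 - 5 \left(- 108 Y\right) = 45 + 540 Y$)
$N{\left(v{\left(12,8 \right)} \right)} + 47096 = \left(45 + 540 \cdot 12 \left(1 - 40\right)\right) + 47096 = \left(45 + 540 \cdot 12 \left(-39\right)\right) + 47096 = \left(45 + 540 \left(-468\right)\right) + 47096 = \left(45 - 252720\right) + 47096 = -252675 + 47096 = -205579$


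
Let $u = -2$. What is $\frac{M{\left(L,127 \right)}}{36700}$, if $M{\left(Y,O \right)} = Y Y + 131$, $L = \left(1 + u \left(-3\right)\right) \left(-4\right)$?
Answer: $\frac{183}{7340} \approx 0.024932$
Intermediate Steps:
$L = -28$ ($L = \left(1 - -6\right) \left(-4\right) = \left(1 + 6\right) \left(-4\right) = 7 \left(-4\right) = -28$)
$M{\left(Y,O \right)} = 131 + Y^{2}$ ($M{\left(Y,O \right)} = Y^{2} + 131 = 131 + Y^{2}$)
$\frac{M{\left(L,127 \right)}}{36700} = \frac{131 + \left(-28\right)^{2}}{36700} = \left(131 + 784\right) \frac{1}{36700} = 915 \cdot \frac{1}{36700} = \frac{183}{7340}$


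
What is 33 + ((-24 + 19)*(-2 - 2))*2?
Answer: 73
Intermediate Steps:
33 + ((-24 + 19)*(-2 - 2))*2 = 33 - 5*(-4)*2 = 33 + 20*2 = 33 + 40 = 73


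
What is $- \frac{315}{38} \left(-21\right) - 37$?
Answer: $\frac{5209}{38} \approx 137.08$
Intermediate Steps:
$- \frac{315}{38} \left(-21\right) - 37 = \left(-315\right) \frac{1}{38} \left(-21\right) - 37 = \left(- \frac{315}{38}\right) \left(-21\right) - 37 = \frac{6615}{38} - 37 = \frac{5209}{38}$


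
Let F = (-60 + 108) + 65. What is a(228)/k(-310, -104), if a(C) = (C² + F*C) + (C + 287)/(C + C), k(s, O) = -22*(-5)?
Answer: 35453603/50160 ≈ 706.81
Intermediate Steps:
k(s, O) = 110
F = 113 (F = 48 + 65 = 113)
a(C) = C² + 113*C + (287 + C)/(2*C) (a(C) = (C² + 113*C) + (C + 287)/(C + C) = (C² + 113*C) + (287 + C)/((2*C)) = (C² + 113*C) + (287 + C)*(1/(2*C)) = (C² + 113*C) + (287 + C)/(2*C) = C² + 113*C + (287 + C)/(2*C))
a(228)/k(-310, -104) = (½ + 228² + 113*228 + (287/2)/228)/110 = (½ + 51984 + 25764 + (287/2)*(1/228))*(1/110) = (½ + 51984 + 25764 + 287/456)*(1/110) = (35453603/456)*(1/110) = 35453603/50160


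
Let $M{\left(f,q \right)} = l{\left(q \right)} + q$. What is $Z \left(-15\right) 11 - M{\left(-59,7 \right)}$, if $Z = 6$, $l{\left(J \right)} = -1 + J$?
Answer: $-1003$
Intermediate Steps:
$M{\left(f,q \right)} = -1 + 2 q$ ($M{\left(f,q \right)} = \left(-1 + q\right) + q = -1 + 2 q$)
$Z \left(-15\right) 11 - M{\left(-59,7 \right)} = 6 \left(-15\right) 11 - \left(-1 + 2 \cdot 7\right) = \left(-90\right) 11 - \left(-1 + 14\right) = -990 - 13 = -1003$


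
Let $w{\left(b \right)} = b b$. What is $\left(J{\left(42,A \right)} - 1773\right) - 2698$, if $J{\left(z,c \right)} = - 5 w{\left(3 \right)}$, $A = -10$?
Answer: $-4516$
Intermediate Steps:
$w{\left(b \right)} = b^{2}$
$J{\left(z,c \right)} = -45$ ($J{\left(z,c \right)} = - 5 \cdot 3^{2} = \left(-5\right) 9 = -45$)
$\left(J{\left(42,A \right)} - 1773\right) - 2698 = \left(-45 - 1773\right) - 2698 = -1818 - 2698 = -4516$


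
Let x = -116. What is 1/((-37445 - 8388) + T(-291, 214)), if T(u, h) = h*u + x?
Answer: -1/108223 ≈ -9.2402e-6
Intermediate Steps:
T(u, h) = -116 + h*u (T(u, h) = h*u - 116 = -116 + h*u)
1/((-37445 - 8388) + T(-291, 214)) = 1/((-37445 - 8388) + (-116 + 214*(-291))) = 1/(-45833 + (-116 - 62274)) = 1/(-45833 - 62390) = 1/(-108223) = -1/108223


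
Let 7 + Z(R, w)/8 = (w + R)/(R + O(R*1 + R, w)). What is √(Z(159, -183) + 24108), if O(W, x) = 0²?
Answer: 2*√16889669/53 ≈ 155.08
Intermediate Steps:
O(W, x) = 0
Z(R, w) = -56 + 8*(R + w)/R (Z(R, w) = -56 + 8*((w + R)/(R + 0)) = -56 + 8*((R + w)/R) = -56 + 8*(R + w)/R)
√(Z(159, -183) + 24108) = √((-48 + 8*(-183)/159) + 24108) = √((-48 + 8*(-183)*(1/159)) + 24108) = √((-48 - 488/53) + 24108) = √(-3032/53 + 24108) = √(1274692/53) = 2*√16889669/53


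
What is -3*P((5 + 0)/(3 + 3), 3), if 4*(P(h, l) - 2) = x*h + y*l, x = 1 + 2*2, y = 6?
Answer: -181/8 ≈ -22.625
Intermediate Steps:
x = 5 (x = 1 + 4 = 5)
P(h, l) = 2 + 3*l/2 + 5*h/4 (P(h, l) = 2 + (5*h + 6*l)/4 = 2 + (3*l/2 + 5*h/4) = 2 + 3*l/2 + 5*h/4)
-3*P((5 + 0)/(3 + 3), 3) = -3*(2 + (3/2)*3 + 5*((5 + 0)/(3 + 3))/4) = -3*(2 + 9/2 + 5*(5/6)/4) = -3*(2 + 9/2 + 5*(5*(⅙))/4) = -3*(2 + 9/2 + (5/4)*(⅚)) = -3*(2 + 9/2 + 25/24) = -3*181/24 = -181/8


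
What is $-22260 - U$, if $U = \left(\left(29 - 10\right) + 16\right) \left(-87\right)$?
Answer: $-19215$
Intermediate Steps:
$U = -3045$ ($U = \left(19 + 16\right) \left(-87\right) = 35 \left(-87\right) = -3045$)
$-22260 - U = -22260 - -3045 = -22260 + 3045 = -19215$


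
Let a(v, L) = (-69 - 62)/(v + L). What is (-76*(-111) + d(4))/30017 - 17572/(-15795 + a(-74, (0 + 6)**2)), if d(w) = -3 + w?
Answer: 1931253695/1385582411 ≈ 1.3938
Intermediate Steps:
a(v, L) = -131/(L + v)
(-76*(-111) + d(4))/30017 - 17572/(-15795 + a(-74, (0 + 6)**2)) = (-76*(-111) + (-3 + 4))/30017 - 17572/(-15795 - 131/((0 + 6)**2 - 74)) = (8436 + 1)*(1/30017) - 17572/(-15795 - 131/(6**2 - 74)) = 8437*(1/30017) - 17572/(-15795 - 131/(36 - 74)) = 649/2309 - 17572/(-15795 - 131/(-38)) = 649/2309 - 17572/(-15795 - 131*(-1/38)) = 649/2309 - 17572/(-15795 + 131/38) = 649/2309 - 17572/(-600079/38) = 649/2309 - 17572*(-38/600079) = 649/2309 + 667736/600079 = 1931253695/1385582411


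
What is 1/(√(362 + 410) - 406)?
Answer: -203/82032 - √193/82032 ≈ -0.0026440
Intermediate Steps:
1/(√(362 + 410) - 406) = 1/(√772 - 406) = 1/(2*√193 - 406) = 1/(-406 + 2*√193)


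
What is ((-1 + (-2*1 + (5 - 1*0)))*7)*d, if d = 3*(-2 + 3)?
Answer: 42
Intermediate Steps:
d = 3 (d = 3*1 = 3)
((-1 + (-2*1 + (5 - 1*0)))*7)*d = ((-1 + (-2*1 + (5 - 1*0)))*7)*3 = ((-1 + (-2 + (5 + 0)))*7)*3 = ((-1 + (-2 + 5))*7)*3 = ((-1 + 3)*7)*3 = (2*7)*3 = 14*3 = 42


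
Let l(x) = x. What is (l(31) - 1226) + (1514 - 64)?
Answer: 255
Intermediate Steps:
(l(31) - 1226) + (1514 - 64) = (31 - 1226) + (1514 - 64) = -1195 + 1450 = 255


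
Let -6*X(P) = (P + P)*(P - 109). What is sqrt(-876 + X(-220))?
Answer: 16*I*sqrt(879)/3 ≈ 158.12*I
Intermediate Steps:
X(P) = -P*(-109 + P)/3 (X(P) = -(P + P)*(P - 109)/6 = -2*P*(-109 + P)/6 = -P*(-109 + P)/3)
sqrt(-876 + X(-220)) = sqrt(-876 + (1/3)*(-220)*(109 - 1*(-220))) = sqrt(-876 + (1/3)*(-220)*(109 + 220)) = sqrt(-876 + (1/3)*(-220)*329) = sqrt(-876 - 72380/3) = sqrt(-75008/3) = 16*I*sqrt(879)/3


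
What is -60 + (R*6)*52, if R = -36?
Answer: -11292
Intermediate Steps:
-60 + (R*6)*52 = -60 - 36*6*52 = -60 - 216*52 = -60 - 11232 = -11292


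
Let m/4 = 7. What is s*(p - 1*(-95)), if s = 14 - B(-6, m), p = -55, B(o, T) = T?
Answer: -560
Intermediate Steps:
m = 28 (m = 4*7 = 28)
s = -14 (s = 14 - 1*28 = 14 - 28 = -14)
s*(p - 1*(-95)) = -14*(-55 - 1*(-95)) = -14*(-55 + 95) = -14*40 = -560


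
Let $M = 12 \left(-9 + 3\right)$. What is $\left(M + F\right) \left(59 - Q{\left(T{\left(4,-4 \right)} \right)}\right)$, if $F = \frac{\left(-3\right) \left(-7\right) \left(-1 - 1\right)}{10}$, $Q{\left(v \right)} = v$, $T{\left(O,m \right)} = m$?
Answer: $- \frac{24003}{5} \approx -4800.6$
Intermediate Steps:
$M = -72$ ($M = 12 \left(-6\right) = -72$)
$F = - \frac{21}{5}$ ($F = 21 \left(-1 - 1\right) \frac{1}{10} = 21 \left(-2\right) \frac{1}{10} = \left(-42\right) \frac{1}{10} = - \frac{21}{5} \approx -4.2$)
$\left(M + F\right) \left(59 - Q{\left(T{\left(4,-4 \right)} \right)}\right) = \left(-72 - \frac{21}{5}\right) \left(59 - -4\right) = - \frac{381 \left(59 + 4\right)}{5} = \left(- \frac{381}{5}\right) 63 = - \frac{24003}{5}$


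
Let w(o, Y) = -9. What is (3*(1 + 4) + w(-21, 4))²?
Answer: 36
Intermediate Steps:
(3*(1 + 4) + w(-21, 4))² = (3*(1 + 4) - 9)² = (3*5 - 9)² = (15 - 9)² = 6² = 36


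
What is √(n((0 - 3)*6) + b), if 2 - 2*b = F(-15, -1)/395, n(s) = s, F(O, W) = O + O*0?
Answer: I*√423914/158 ≈ 4.1208*I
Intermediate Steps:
F(O, W) = O (F(O, W) = O + 0 = O)
b = 161/158 (b = 1 - (-15)/(2*395) = 1 - ½*(-3/79) = 1 + 3/158 = 161/158 ≈ 1.0190)
√(n((0 - 3)*6) + b) = √((0 - 3)*6 + 161/158) = √(-3*6 + 161/158) = √(-18 + 161/158) = √(-2683/158) = I*√423914/158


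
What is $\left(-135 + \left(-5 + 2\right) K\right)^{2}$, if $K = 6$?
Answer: $23409$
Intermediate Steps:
$\left(-135 + \left(-5 + 2\right) K\right)^{2} = \left(-135 + \left(-5 + 2\right) 6\right)^{2} = \left(-135 - 18\right)^{2} = \left(-153\right)^{2} = 23409$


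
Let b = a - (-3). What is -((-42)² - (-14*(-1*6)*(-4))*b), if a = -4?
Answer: -1428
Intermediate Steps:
b = -1 (b = -4 - (-3) = -4 - 1*(-3) = -4 + 3 = -1)
-((-42)² - (-14*(-1*6)*(-4))*b) = -((-42)² - (-14*(-1*6)*(-4))*(-1)) = -(1764 - (-(-84)*(-4))*(-1)) = -(1764 - (-14*24)*(-1)) = -(1764 - (-336)*(-1)) = -(1764 - 1*336) = -(1764 - 336) = -1*1428 = -1428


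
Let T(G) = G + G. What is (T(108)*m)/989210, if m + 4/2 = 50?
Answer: 5184/494605 ≈ 0.010481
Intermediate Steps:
T(G) = 2*G
m = 48 (m = -2 + 50 = 48)
(T(108)*m)/989210 = ((2*108)*48)/989210 = (216*48)*(1/989210) = 10368*(1/989210) = 5184/494605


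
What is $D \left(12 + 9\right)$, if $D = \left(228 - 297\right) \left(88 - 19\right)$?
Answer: $-99981$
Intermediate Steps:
$D = -4761$ ($D = \left(-69\right) 69 = -4761$)
$D \left(12 + 9\right) = - 4761 \left(12 + 9\right) = \left(-4761\right) 21 = -99981$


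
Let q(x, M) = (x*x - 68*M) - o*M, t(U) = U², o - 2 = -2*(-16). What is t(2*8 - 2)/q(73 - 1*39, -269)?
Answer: 98/14297 ≈ 0.0068546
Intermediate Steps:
o = 34 (o = 2 - 2*(-16) = 2 + 32 = 34)
q(x, M) = x² - 102*M (q(x, M) = (x*x - 68*M) - 34*M = (x² - 68*M) - 34*M = x² - 102*M)
t(2*8 - 2)/q(73 - 1*39, -269) = (2*8 - 2)²/((73 - 1*39)² - 102*(-269)) = (16 - 2)²/((73 - 39)² + 27438) = 14²/(34² + 27438) = 196/(1156 + 27438) = 196/28594 = 196*(1/28594) = 98/14297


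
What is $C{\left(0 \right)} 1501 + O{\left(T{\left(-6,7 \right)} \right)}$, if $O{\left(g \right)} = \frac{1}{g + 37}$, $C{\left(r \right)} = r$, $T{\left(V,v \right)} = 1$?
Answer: $\frac{1}{38} \approx 0.026316$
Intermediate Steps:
$O{\left(g \right)} = \frac{1}{37 + g}$
$C{\left(0 \right)} 1501 + O{\left(T{\left(-6,7 \right)} \right)} = 0 \cdot 1501 + \frac{1}{37 + 1} = 0 + \frac{1}{38} = \frac{1}{38}$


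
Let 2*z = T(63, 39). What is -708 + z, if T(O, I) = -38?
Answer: -727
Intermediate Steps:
z = -19 (z = (1/2)*(-38) = -19)
-708 + z = -708 - 19 = -727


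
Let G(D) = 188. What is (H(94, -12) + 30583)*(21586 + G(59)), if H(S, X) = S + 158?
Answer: 671401290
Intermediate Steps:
H(S, X) = 158 + S
(H(94, -12) + 30583)*(21586 + G(59)) = ((158 + 94) + 30583)*(21586 + 188) = (252 + 30583)*21774 = 30835*21774 = 671401290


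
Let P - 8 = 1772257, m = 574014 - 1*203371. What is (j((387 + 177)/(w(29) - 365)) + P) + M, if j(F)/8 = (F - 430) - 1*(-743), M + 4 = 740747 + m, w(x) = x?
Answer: 20202991/7 ≈ 2.8861e+6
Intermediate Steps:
m = 370643 (m = 574014 - 203371 = 370643)
P = 1772265 (P = 8 + 1772257 = 1772265)
M = 1111386 (M = -4 + (740747 + 370643) = -4 + 1111390 = 1111386)
j(F) = 2504 + 8*F (j(F) = 8*((F - 430) - 1*(-743)) = 8*((-430 + F) + 743) = 8*(313 + F) = 2504 + 8*F)
(j((387 + 177)/(w(29) - 365)) + P) + M = ((2504 + 8*((387 + 177)/(29 - 365))) + 1772265) + 1111386 = ((2504 + 8*(564/(-336))) + 1772265) + 1111386 = ((2504 + 8*(564*(-1/336))) + 1772265) + 1111386 = ((2504 + 8*(-47/28)) + 1772265) + 1111386 = ((2504 - 94/7) + 1772265) + 1111386 = (17434/7 + 1772265) + 1111386 = 12423289/7 + 1111386 = 20202991/7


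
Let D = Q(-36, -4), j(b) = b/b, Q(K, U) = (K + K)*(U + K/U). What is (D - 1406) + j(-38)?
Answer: -1765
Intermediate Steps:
Q(K, U) = 2*K*(U + K/U) (Q(K, U) = (2*K)*(U + K/U) = 2*K*(U + K/U))
j(b) = 1
D = -360 (D = 2*(-36)*(-36 + (-4)**2)/(-4) = 2*(-36)*(-1/4)*(-36 + 16) = 2*(-36)*(-1/4)*(-20) = -360)
(D - 1406) + j(-38) = (-360 - 1406) + 1 = -1766 + 1 = -1765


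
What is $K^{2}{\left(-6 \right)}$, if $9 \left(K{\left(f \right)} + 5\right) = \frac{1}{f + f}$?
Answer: $\frac{292681}{11664} \approx 25.093$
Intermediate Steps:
$K{\left(f \right)} = -5 + \frac{1}{18 f}$ ($K{\left(f \right)} = -5 + \frac{1}{9 \left(f + f\right)} = -5 + \frac{1}{9 \cdot 2 f} = -5 + \frac{\frac{1}{2} \frac{1}{f}}{9} = -5 + \frac{1}{18 f}$)
$K^{2}{\left(-6 \right)} = \left(-5 + \frac{1}{18 \left(-6\right)}\right)^{2} = \left(-5 + \frac{1}{18} \left(- \frac{1}{6}\right)\right)^{2} = \left(-5 - \frac{1}{108}\right)^{2} = \left(- \frac{541}{108}\right)^{2} = \frac{292681}{11664}$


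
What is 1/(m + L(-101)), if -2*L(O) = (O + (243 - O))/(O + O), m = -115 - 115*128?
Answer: -404/5993097 ≈ -6.7411e-5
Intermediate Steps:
m = -14835 (m = -115 - 14720 = -14835)
L(O) = -243/(4*O) (L(O) = -(O + (243 - O))/(2*(O + O)) = -243/(2*(2*O)) = -243*1/(2*O)/2 = -243/(4*O))
1/(m + L(-101)) = 1/(-14835 - 243/4/(-101)) = 1/(-14835 - 243/4*(-1/101)) = 1/(-14835 + 243/404) = 1/(-5993097/404) = -404/5993097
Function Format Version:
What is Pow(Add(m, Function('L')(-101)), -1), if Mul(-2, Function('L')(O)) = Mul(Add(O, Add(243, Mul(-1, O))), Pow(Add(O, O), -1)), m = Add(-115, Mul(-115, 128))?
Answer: Rational(-404, 5993097) ≈ -6.7411e-5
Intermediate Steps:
m = -14835 (m = Add(-115, -14720) = -14835)
Function('L')(O) = Mul(Rational(-243, 4), Pow(O, -1)) (Function('L')(O) = Mul(Rational(-1, 2), Mul(Add(O, Add(243, Mul(-1, O))), Pow(Add(O, O), -1))) = Mul(Rational(-1, 2), Mul(243, Pow(Mul(2, O), -1))) = Mul(Rational(-1, 2), Mul(243, Mul(Rational(1, 2), Pow(O, -1)))) = Mul(Rational(-1, 2), Mul(Rational(243, 2), Pow(O, -1))) = Mul(Rational(-243, 4), Pow(O, -1)))
Pow(Add(m, Function('L')(-101)), -1) = Pow(Add(-14835, Mul(Rational(-243, 4), Pow(-101, -1))), -1) = Pow(Add(-14835, Mul(Rational(-243, 4), Rational(-1, 101))), -1) = Pow(Add(-14835, Rational(243, 404)), -1) = Pow(Rational(-5993097, 404), -1) = Rational(-404, 5993097)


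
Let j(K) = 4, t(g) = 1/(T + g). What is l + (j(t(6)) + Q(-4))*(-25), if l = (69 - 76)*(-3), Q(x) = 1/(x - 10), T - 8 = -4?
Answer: -1081/14 ≈ -77.214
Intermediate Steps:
T = 4 (T = 8 - 4 = 4)
Q(x) = 1/(-10 + x)
t(g) = 1/(4 + g)
l = 21 (l = -7*(-3) = 21)
l + (j(t(6)) + Q(-4))*(-25) = 21 + (4 + 1/(-10 - 4))*(-25) = 21 + (4 + 1/(-14))*(-25) = 21 + (4 - 1/14)*(-25) = 21 + (55/14)*(-25) = 21 - 1375/14 = -1081/14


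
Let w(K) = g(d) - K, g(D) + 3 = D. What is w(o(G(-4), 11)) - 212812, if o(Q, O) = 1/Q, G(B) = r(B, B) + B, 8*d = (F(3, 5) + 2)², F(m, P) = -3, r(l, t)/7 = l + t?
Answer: -25537783/120 ≈ -2.1281e+5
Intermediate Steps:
r(l, t) = 7*l + 7*t (r(l, t) = 7*(l + t) = 7*l + 7*t)
d = ⅛ (d = (-3 + 2)²/8 = (⅛)*(-1)² = (⅛)*1 = ⅛ ≈ 0.12500)
g(D) = -3 + D
G(B) = 15*B (G(B) = (7*B + 7*B) + B = 14*B + B = 15*B)
w(K) = -23/8 - K (w(K) = (-3 + ⅛) - K = -23/8 - K)
w(o(G(-4), 11)) - 212812 = (-23/8 - 1/(15*(-4))) - 212812 = (-23/8 - 1/(-60)) - 212812 = (-23/8 - 1*(-1/60)) - 212812 = (-23/8 + 1/60) - 212812 = -343/120 - 212812 = -25537783/120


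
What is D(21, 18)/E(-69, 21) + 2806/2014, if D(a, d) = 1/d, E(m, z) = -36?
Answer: 908137/652536 ≈ 1.3917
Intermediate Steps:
D(21, 18)/E(-69, 21) + 2806/2014 = 1/(18*(-36)) + 2806/2014 = (1/18)*(-1/36) + 2806*(1/2014) = -1/648 + 1403/1007 = 908137/652536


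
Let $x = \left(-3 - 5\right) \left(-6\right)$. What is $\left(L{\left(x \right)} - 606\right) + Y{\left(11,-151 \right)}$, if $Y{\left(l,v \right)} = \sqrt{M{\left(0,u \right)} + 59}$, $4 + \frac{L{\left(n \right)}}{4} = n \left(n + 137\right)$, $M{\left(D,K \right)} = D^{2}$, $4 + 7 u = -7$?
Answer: $34898 + \sqrt{59} \approx 34906.0$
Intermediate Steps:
$u = - \frac{11}{7}$ ($u = - \frac{4}{7} + \frac{1}{7} \left(-7\right) = - \frac{4}{7} - 1 = - \frac{11}{7} \approx -1.5714$)
$x = 48$ ($x = \left(-8\right) \left(-6\right) = 48$)
$L{\left(n \right)} = -16 + 4 n \left(137 + n\right)$ ($L{\left(n \right)} = -16 + 4 n \left(n + 137\right) = -16 + 4 n \left(137 + n\right)$)
$Y{\left(l,v \right)} = \sqrt{59}$ ($Y{\left(l,v \right)} = \sqrt{0^{2} + 59} = \sqrt{0 + 59} = \sqrt{59}$)
$\left(L{\left(x \right)} - 606\right) + Y{\left(11,-151 \right)} = \left(\left(-16 + 4 \cdot 48^{2} + 548 \cdot 48\right) - 606\right) + \sqrt{59} = \left(\left(-16 + 4 \cdot 2304 + 26304\right) - 606\right) + \sqrt{59} = \left(\left(-16 + 9216 + 26304\right) - 606\right) + \sqrt{59} = \left(35504 - 606\right) + \sqrt{59} = 34898 + \sqrt{59}$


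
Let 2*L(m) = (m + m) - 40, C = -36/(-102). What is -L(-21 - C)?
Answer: 703/17 ≈ 41.353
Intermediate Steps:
C = 6/17 (C = -36*(-1/102) = 6/17 ≈ 0.35294)
L(m) = -20 + m (L(m) = ((m + m) - 40)/2 = (2*m - 40)/2 = (-40 + 2*m)/2 = -20 + m)
-L(-21 - C) = -(-20 + (-21 - 1*6/17)) = -(-20 + (-21 - 6/17)) = -(-20 - 363/17) = -1*(-703/17) = 703/17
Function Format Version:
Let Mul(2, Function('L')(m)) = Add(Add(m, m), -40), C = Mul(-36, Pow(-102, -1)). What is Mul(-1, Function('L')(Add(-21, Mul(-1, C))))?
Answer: Rational(703, 17) ≈ 41.353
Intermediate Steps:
C = Rational(6, 17) (C = Mul(-36, Rational(-1, 102)) = Rational(6, 17) ≈ 0.35294)
Function('L')(m) = Add(-20, m) (Function('L')(m) = Mul(Rational(1, 2), Add(Add(m, m), -40)) = Mul(Rational(1, 2), Add(Mul(2, m), -40)) = Mul(Rational(1, 2), Add(-40, Mul(2, m))) = Add(-20, m))
Mul(-1, Function('L')(Add(-21, Mul(-1, C)))) = Mul(-1, Add(-20, Add(-21, Mul(-1, Rational(6, 17))))) = Mul(-1, Add(-20, Add(-21, Rational(-6, 17)))) = Mul(-1, Add(-20, Rational(-363, 17))) = Mul(-1, Rational(-703, 17)) = Rational(703, 17)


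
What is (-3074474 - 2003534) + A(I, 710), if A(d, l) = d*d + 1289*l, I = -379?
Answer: -4019177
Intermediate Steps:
A(d, l) = d² + 1289*l
(-3074474 - 2003534) + A(I, 710) = (-3074474 - 2003534) + ((-379)² + 1289*710) = -5078008 + (143641 + 915190) = -5078008 + 1058831 = -4019177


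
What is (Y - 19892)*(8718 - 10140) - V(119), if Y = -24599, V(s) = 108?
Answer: 63266094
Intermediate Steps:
(Y - 19892)*(8718 - 10140) - V(119) = (-24599 - 19892)*(8718 - 10140) - 1*108 = -44491*(-1422) - 108 = 63266202 - 108 = 63266094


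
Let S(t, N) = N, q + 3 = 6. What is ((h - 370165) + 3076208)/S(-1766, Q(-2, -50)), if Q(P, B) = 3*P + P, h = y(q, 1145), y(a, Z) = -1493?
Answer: -1352275/4 ≈ -3.3807e+5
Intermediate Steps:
q = 3 (q = -3 + 6 = 3)
h = -1493
Q(P, B) = 4*P
((h - 370165) + 3076208)/S(-1766, Q(-2, -50)) = ((-1493 - 370165) + 3076208)/((4*(-2))) = (-371658 + 3076208)/(-8) = 2704550*(-1/8) = -1352275/4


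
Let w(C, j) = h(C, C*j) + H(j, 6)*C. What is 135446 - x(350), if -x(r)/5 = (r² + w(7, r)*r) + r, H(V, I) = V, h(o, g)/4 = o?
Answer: 5086196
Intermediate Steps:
h(o, g) = 4*o
w(C, j) = 4*C + C*j (w(C, j) = 4*C + j*C = 4*C + C*j)
x(r) = -5*r - 5*r² - 5*r*(28 + 7*r) (x(r) = -5*((r² + (7*(4 + r))*r) + r) = -5*((r² + (28 + 7*r)*r) + r) = -5*((r² + r*(28 + 7*r)) + r) = -5*(r + r² + r*(28 + 7*r)) = -5*r - 5*r² - 5*r*(28 + 7*r))
135446 - x(350) = 135446 - (-5)*350*(29 + 8*350) = 135446 - (-5)*350*(29 + 2800) = 135446 - (-5)*350*2829 = 135446 - 1*(-4950750) = 135446 + 4950750 = 5086196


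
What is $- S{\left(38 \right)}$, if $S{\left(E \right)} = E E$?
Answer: $-1444$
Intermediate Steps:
$S{\left(E \right)} = E^{2}$
$- S{\left(38 \right)} = - 38^{2} = \left(-1\right) 1444 = -1444$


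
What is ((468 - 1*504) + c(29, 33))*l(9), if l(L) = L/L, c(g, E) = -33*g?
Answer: -993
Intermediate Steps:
l(L) = 1
((468 - 1*504) + c(29, 33))*l(9) = ((468 - 1*504) - 33*29)*1 = ((468 - 504) - 957)*1 = (-36 - 957)*1 = -993*1 = -993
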